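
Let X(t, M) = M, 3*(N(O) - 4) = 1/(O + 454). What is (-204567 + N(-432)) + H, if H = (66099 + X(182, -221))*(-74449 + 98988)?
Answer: 106680794815/66 ≈ 1.6164e+9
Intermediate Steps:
N(O) = 4 + 1/(3*(454 + O)) (N(O) = 4 + 1/(3*(O + 454)) = 4 + 1/(3*(454 + O)))
H = 1616580242 (H = (66099 - 221)*(-74449 + 98988) = 65878*24539 = 1616580242)
(-204567 + N(-432)) + H = (-204567 + (5449 + 12*(-432))/(3*(454 - 432))) + 1616580242 = (-204567 + (⅓)*(5449 - 5184)/22) + 1616580242 = (-204567 + (⅓)*(1/22)*265) + 1616580242 = (-204567 + 265/66) + 1616580242 = -13501157/66 + 1616580242 = 106680794815/66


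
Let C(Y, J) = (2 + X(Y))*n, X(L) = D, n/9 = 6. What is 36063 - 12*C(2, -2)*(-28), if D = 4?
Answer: 144927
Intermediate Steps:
n = 54 (n = 9*6 = 54)
X(L) = 4
C(Y, J) = 324 (C(Y, J) = (2 + 4)*54 = 6*54 = 324)
36063 - 12*C(2, -2)*(-28) = 36063 - 12*324*(-28) = 36063 - 3888*(-28) = 36063 + 108864 = 144927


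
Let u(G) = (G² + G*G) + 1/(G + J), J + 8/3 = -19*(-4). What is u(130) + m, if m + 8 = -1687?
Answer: 19584053/610 ≈ 32105.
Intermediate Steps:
m = -1695 (m = -8 - 1687 = -1695)
J = 220/3 (J = -8/3 - 19*(-4) = -8/3 + 76 = 220/3 ≈ 73.333)
u(G) = 1/(220/3 + G) + 2*G² (u(G) = (G² + G*G) + 1/(G + 220/3) = (G² + G²) + 1/(220/3 + G) = 2*G² + 1/(220/3 + G) = 1/(220/3 + G) + 2*G²)
u(130) + m = (3 + 6*130³ + 440*130²)/(220 + 3*130) - 1695 = (3 + 6*2197000 + 440*16900)/(220 + 390) - 1695 = (3 + 13182000 + 7436000)/610 - 1695 = (1/610)*20618003 - 1695 = 20618003/610 - 1695 = 19584053/610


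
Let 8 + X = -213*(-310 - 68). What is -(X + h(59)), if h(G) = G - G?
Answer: -80506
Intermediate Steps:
X = 80506 (X = -8 - 213*(-310 - 68) = -8 - 213*(-378) = -8 + 80514 = 80506)
h(G) = 0
-(X + h(59)) = -(80506 + 0) = -1*80506 = -80506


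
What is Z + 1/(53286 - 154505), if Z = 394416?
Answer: 39922393103/101219 ≈ 3.9442e+5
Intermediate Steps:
Z + 1/(53286 - 154505) = 394416 + 1/(53286 - 154505) = 394416 + 1/(-101219) = 394416 - 1/101219 = 39922393103/101219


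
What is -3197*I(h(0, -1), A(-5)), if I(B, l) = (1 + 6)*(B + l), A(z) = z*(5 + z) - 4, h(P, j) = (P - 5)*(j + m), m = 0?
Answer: -22379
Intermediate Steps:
h(P, j) = j*(-5 + P) (h(P, j) = (P - 5)*(j + 0) = (-5 + P)*j = j*(-5 + P))
A(z) = -4 + z*(5 + z)
I(B, l) = 7*B + 7*l (I(B, l) = 7*(B + l) = 7*B + 7*l)
-3197*I(h(0, -1), A(-5)) = -3197*(7*(-(-5 + 0)) + 7*(-4 + (-5)**2 + 5*(-5))) = -3197*(7*(-1*(-5)) + 7*(-4 + 25 - 25)) = -3197*(7*5 + 7*(-4)) = -3197*(35 - 28) = -3197*7 = -22379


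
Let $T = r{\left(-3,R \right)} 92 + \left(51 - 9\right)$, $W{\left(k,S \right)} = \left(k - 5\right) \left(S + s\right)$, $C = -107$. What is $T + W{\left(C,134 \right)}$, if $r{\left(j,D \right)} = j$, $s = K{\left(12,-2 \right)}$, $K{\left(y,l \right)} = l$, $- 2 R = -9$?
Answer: $-15018$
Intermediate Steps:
$R = \frac{9}{2}$ ($R = \left(- \frac{1}{2}\right) \left(-9\right) = \frac{9}{2} \approx 4.5$)
$s = -2$
$W{\left(k,S \right)} = \left(-5 + k\right) \left(-2 + S\right)$ ($W{\left(k,S \right)} = \left(k - 5\right) \left(S - 2\right) = \left(-5 + k\right) \left(-2 + S\right)$)
$T = -234$ ($T = \left(-3\right) 92 + \left(51 - 9\right) = -276 + 42 = -234$)
$T + W{\left(C,134 \right)} = -234 + \left(10 - 670 - -214 + 134 \left(-107\right)\right) = -234 + \left(10 - 670 + 214 - 14338\right) = -234 - 14784 = -15018$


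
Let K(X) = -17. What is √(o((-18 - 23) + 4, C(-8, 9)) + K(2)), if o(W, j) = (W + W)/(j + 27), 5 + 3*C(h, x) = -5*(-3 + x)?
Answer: I*√11546/23 ≈ 4.6718*I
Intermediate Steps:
C(h, x) = 10/3 - 5*x/3 (C(h, x) = -5/3 + (-5*(-3 + x))/3 = -5/3 + (15 - 5*x)/3 = -5/3 + (5 - 5*x/3) = 10/3 - 5*x/3)
o(W, j) = 2*W/(27 + j) (o(W, j) = (2*W)/(27 + j) = 2*W/(27 + j))
√(o((-18 - 23) + 4, C(-8, 9)) + K(2)) = √(2*((-18 - 23) + 4)/(27 + (10/3 - 5/3*9)) - 17) = √(2*(-41 + 4)/(27 + (10/3 - 15)) - 17) = √(2*(-37)/(27 - 35/3) - 17) = √(2*(-37)/(46/3) - 17) = √(2*(-37)*(3/46) - 17) = √(-111/23 - 17) = √(-502/23) = I*√11546/23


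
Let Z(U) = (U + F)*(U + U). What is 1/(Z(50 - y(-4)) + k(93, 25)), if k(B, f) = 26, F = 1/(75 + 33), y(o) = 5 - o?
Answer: 54/182993 ≈ 0.00029509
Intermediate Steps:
F = 1/108 ≈ 0.0092593
Z(U) = 2*U*(1/108 + U) (Z(U) = (U + 1/108)*(U + U) = (1/108 + U)*(2*U) = 2*U*(1/108 + U))
1/(Z(50 - y(-4)) + k(93, 25)) = 1/((50 - (5 - 1*(-4)))*(1 + 108*(50 - (5 - 1*(-4))))/54 + 26) = 1/((50 - (5 + 4))*(1 + 108*(50 - (5 + 4)))/54 + 26) = 1/((50 - 1*9)*(1 + 108*(50 - 1*9))/54 + 26) = 1/((50 - 9)*(1 + 108*(50 - 9))/54 + 26) = 1/((1/54)*41*(1 + 108*41) + 26) = 1/((1/54)*41*(1 + 4428) + 26) = 1/((1/54)*41*4429 + 26) = 1/(181589/54 + 26) = 1/(182993/54) = 54/182993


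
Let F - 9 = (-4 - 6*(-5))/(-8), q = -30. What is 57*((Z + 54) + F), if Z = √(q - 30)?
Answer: 13623/4 + 114*I*√15 ≈ 3405.8 + 441.52*I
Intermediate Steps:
Z = 2*I*√15 (Z = √(-30 - 30) = √(-60) = 2*I*√15 ≈ 7.746*I)
F = 23/4 (F = 9 + (-4 - 6*(-5))/(-8) = 9 + (-4 + 30)*(-⅛) = 9 + 26*(-⅛) = 9 - 13/4 = 23/4 ≈ 5.7500)
57*((Z + 54) + F) = 57*((2*I*√15 + 54) + 23/4) = 57*((54 + 2*I*√15) + 23/4) = 57*(239/4 + 2*I*√15) = 13623/4 + 114*I*√15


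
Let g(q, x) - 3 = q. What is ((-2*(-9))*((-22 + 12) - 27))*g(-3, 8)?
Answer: 0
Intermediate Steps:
g(q, x) = 3 + q
((-2*(-9))*((-22 + 12) - 27))*g(-3, 8) = ((-2*(-9))*((-22 + 12) - 27))*(3 - 3) = (18*(-10 - 27))*0 = (18*(-37))*0 = -666*0 = 0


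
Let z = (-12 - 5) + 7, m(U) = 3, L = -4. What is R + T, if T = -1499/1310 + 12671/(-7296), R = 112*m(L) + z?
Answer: 1544147023/4778880 ≈ 323.12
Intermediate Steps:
z = -10 (z = -17 + 7 = -10)
R = 326 (R = 112*3 - 10 = 336 - 10 = 326)
T = -13767857/4778880 (T = -1499*1/1310 + 12671*(-1/7296) = -1499/1310 - 12671/7296 = -13767857/4778880 ≈ -2.8810)
R + T = 326 - 13767857/4778880 = 1544147023/4778880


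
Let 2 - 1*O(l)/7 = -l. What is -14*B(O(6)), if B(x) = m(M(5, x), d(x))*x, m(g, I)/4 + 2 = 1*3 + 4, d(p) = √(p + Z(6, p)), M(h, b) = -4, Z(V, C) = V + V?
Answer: -15680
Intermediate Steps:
Z(V, C) = 2*V
O(l) = 14 + 7*l (O(l) = 14 - (-7)*l = 14 + 7*l)
d(p) = √(12 + p) (d(p) = √(p + 2*6) = √(p + 12) = √(12 + p))
m(g, I) = 20 (m(g, I) = -8 + 4*(1*3 + 4) = -8 + 4*(3 + 4) = -8 + 4*7 = -8 + 28 = 20)
B(x) = 20*x
-14*B(O(6)) = -280*(14 + 7*6) = -280*(14 + 42) = -280*56 = -14*1120 = -15680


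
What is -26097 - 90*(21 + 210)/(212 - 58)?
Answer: -26232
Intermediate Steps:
-26097 - 90*(21 + 210)/(212 - 58) = -26097 - 90*231/154 = -26097 - 90*231*(1/154) = -26097 - 90*3/2 = -26097 - 1*135 = -26097 - 135 = -26232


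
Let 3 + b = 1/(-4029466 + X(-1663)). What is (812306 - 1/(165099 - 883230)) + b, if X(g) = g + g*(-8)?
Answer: 781252632554592473/961774895025 ≈ 8.1230e+5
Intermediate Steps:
X(g) = -7*g (X(g) = g - 8*g = -7*g)
b = -12053476/4017825 (b = -3 + 1/(-4029466 - 7*(-1663)) = -3 + 1/(-4029466 + 11641) = -3 + 1/(-4017825) = -3 - 1/4017825 = -12053476/4017825 ≈ -3.0000)
(812306 - 1/(165099 - 883230)) + b = (812306 - 1/(165099 - 883230)) - 12053476/4017825 = (812306 - 1/(-718131)) - 12053476/4017825 = (812306 - 1*(-1/718131)) - 12053476/4017825 = (812306 + 1/718131) - 12053476/4017825 = 583342120087/718131 - 12053476/4017825 = 781252632554592473/961774895025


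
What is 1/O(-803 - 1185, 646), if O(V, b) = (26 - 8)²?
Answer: 1/324 ≈ 0.0030864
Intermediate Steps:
O(V, b) = 324 (O(V, b) = 18² = 324)
1/O(-803 - 1185, 646) = 1/324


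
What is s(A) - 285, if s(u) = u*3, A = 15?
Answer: -240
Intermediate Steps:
s(u) = 3*u
s(A) - 285 = 3*15 - 285 = 45 - 285 = -240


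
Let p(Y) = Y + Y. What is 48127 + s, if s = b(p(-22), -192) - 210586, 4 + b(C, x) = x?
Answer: -162655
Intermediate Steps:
p(Y) = 2*Y
b(C, x) = -4 + x
s = -210782 (s = (-4 - 192) - 210586 = -196 - 210586 = -210782)
48127 + s = 48127 - 210782 = -162655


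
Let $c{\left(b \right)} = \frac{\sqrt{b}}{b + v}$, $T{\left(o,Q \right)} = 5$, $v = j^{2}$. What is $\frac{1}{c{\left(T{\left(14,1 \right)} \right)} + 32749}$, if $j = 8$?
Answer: $\frac{155917989}{5106158221756} - \frac{69 \sqrt{5}}{5106158221756} \approx 3.0535 \cdot 10^{-5}$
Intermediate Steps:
$v = 64$ ($v = 8^{2} = 64$)
$c{\left(b \right)} = \frac{\sqrt{b}}{64 + b}$ ($c{\left(b \right)} = \frac{\sqrt{b}}{b + 64} = \frac{\sqrt{b}}{64 + b}$)
$\frac{1}{c{\left(T{\left(14,1 \right)} \right)} + 32749} = \frac{1}{\frac{\sqrt{5}}{64 + 5} + 32749} = \frac{1}{\frac{\sqrt{5}}{69} + 32749} = \frac{1}{32749 + \frac{\sqrt{5}}{69}}$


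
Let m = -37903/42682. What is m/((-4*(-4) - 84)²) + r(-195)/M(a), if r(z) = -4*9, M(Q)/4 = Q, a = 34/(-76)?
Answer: 3970412465/197361568 ≈ 20.117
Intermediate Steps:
a = -17/38 (a = 34*(-1/76) = -17/38 ≈ -0.44737)
m = -37903/42682 (m = -37903*1/42682 = -37903/42682 ≈ -0.88803)
M(Q) = 4*Q
r(z) = -36
m/((-4*(-4) - 84)²) + r(-195)/M(a) = -37903/(42682*(-4*(-4) - 84)²) - 36/(4*(-17/38)) = -37903/(42682*(16 - 84)²) - 36/(-34/19) = -37903/(42682*((-68)²)) - 36*(-19/34) = -37903/42682/4624 + 342/17 = -37903/42682*1/4624 + 342/17 = -37903/197361568 + 342/17 = 3970412465/197361568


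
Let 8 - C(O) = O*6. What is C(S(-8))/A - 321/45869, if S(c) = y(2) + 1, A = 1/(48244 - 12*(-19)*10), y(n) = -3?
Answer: 46349706799/45869 ≈ 1.0105e+6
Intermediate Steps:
A = 1/50524 (A = 1/(48244 + 228*10) = 1/(48244 + 2280) = 1/50524 ≈ 1.9793e-5)
S(c) = -2 (S(c) = -3 + 1 = -2)
C(O) = 8 - 6*O (C(O) = 8 - O*6 = 8 - 6*O)
C(S(-8))/A - 321/45869 = (8 - 6*(-2))/(1/50524) - 321/45869 = (8 + 12)*50524 - 321*1/45869 = 20*50524 - 321/45869 = 1010480 - 321/45869 = 46349706799/45869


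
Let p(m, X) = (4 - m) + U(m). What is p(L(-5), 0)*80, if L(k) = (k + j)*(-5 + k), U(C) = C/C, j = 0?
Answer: -3600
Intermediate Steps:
U(C) = 1
L(k) = k*(-5 + k) (L(k) = (k + 0)*(-5 + k) = k*(-5 + k))
p(m, X) = 5 - m (p(m, X) = (4 - m) + 1 = 5 - m)
p(L(-5), 0)*80 = (5 - (-5)*(-5 - 5))*80 = (5 - (-5)*(-10))*80 = (5 - 1*50)*80 = (5 - 50)*80 = -45*80 = -3600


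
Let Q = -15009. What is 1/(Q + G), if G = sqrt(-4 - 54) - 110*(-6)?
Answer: -14349/205893859 - I*sqrt(58)/205893859 ≈ -6.9691e-5 - 3.6989e-8*I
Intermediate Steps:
G = 660 + I*sqrt(58) (G = sqrt(-58) + 660 = I*sqrt(58) + 660 = 660 + I*sqrt(58) ≈ 660.0 + 7.6158*I)
1/(Q + G) = 1/(-15009 + (660 + I*sqrt(58))) = 1/(-14349 + I*sqrt(58))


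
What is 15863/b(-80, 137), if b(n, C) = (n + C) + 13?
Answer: 15863/70 ≈ 226.61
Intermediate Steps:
b(n, C) = 13 + C + n (b(n, C) = (C + n) + 13 = 13 + C + n)
15863/b(-80, 137) = 15863/(13 + 137 - 80) = 15863/70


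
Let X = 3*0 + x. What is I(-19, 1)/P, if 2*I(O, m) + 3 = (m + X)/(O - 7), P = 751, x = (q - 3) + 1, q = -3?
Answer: -37/19526 ≈ -0.0018949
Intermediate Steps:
x = -5 (x = (-3 - 3) + 1 = -6 + 1 = -5)
X = -5 (X = 3*0 - 5 = 0 - 5 = -5)
I(O, m) = -3/2 + (-5 + m)/(2*(-7 + O)) (I(O, m) = -3/2 + ((m - 5)/(O - 7))/2 = -3/2 + ((-5 + m)/(-7 + O))/2 = -3/2 + (-5 + m)/(2*(-7 + O)))
I(-19, 1)/P = ((16 + 1 - 3*(-19))/(2*(-7 - 19)))/751 = ((½)*(16 + 1 + 57)/(-26))*(1/751) = ((½)*(-1/26)*74)*(1/751) = -37/26*1/751 = -37/19526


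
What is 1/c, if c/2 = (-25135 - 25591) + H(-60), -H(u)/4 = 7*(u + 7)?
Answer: -1/98484 ≈ -1.0154e-5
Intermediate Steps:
H(u) = -196 - 28*u (H(u) = -28*(u + 7) = -28*(7 + u) = -4*(49 + 7*u) = -196 - 28*u)
c = -98484 (c = 2*((-25135 - 25591) + (-196 - 28*(-60))) = 2*(-50726 + (-196 + 1680)) = 2*(-50726 + 1484) = 2*(-49242) = -98484)
1/c = 1/(-98484) = -1/98484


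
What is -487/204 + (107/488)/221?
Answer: -772061/323544 ≈ -2.3863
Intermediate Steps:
-487/204 + (107/488)/221 = -487*1/204 + (107*(1/488))*(1/221) = -487/204 + (107/488)*(1/221) = -487/204 + 107/107848 = -772061/323544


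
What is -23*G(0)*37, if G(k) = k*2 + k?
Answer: 0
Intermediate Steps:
G(k) = 3*k (G(k) = 2*k + k = 3*k)
-23*G(0)*37 = -69*0*37 = -23*0*37 = 0*37 = 0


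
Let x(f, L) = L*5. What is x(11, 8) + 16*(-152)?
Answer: -2392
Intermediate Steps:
x(f, L) = 5*L
x(11, 8) + 16*(-152) = 5*8 + 16*(-152) = 40 - 2432 = -2392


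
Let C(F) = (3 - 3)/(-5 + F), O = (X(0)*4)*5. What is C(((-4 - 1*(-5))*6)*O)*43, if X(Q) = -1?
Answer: 0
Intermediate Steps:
O = -20 (O = -1*4*5 = -4*5 = -20)
C(F) = 0 (C(F) = 0/(-5 + F) = 0)
C(((-4 - 1*(-5))*6)*O)*43 = 0*43 = 0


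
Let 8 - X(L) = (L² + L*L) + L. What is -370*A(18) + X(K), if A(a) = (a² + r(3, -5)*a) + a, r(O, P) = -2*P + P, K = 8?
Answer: -159968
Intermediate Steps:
r(O, P) = -P
X(L) = 8 - L - 2*L² (X(L) = 8 - ((L² + L*L) + L) = 8 - ((L² + L²) + L) = 8 - (2*L² + L) = 8 - (L + 2*L²) = 8 + (-L - 2*L²) = 8 - L - 2*L²)
A(a) = a² + 6*a (A(a) = (a² + (-1*(-5))*a) + a = (a² + 5*a) + a = a² + 6*a)
-370*A(18) + X(K) = -6660*(6 + 18) + (8 - 1*8 - 2*8²) = -6660*24 + (8 - 8 - 2*64) = -370*432 + (8 - 8 - 128) = -159840 - 128 = -159968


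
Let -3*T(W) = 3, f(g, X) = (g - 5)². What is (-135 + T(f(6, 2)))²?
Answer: 18496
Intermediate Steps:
f(g, X) = (-5 + g)²
T(W) = -1 (T(W) = -⅓*3 = -1)
(-135 + T(f(6, 2)))² = (-135 - 1)² = (-136)² = 18496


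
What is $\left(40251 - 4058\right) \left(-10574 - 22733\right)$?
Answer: $-1205480251$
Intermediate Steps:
$\left(40251 - 4058\right) \left(-10574 - 22733\right) = 36193 \left(-10574 - 22733\right) = 36193 \left(-33307\right) = -1205480251$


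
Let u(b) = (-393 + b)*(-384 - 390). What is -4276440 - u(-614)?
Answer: -5055858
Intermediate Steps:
u(b) = 304182 - 774*b (u(b) = (-393 + b)*(-774) = 304182 - 774*b)
-4276440 - u(-614) = -4276440 - (304182 - 774*(-614)) = -4276440 - (304182 + 475236) = -4276440 - 1*779418 = -4276440 - 779418 = -5055858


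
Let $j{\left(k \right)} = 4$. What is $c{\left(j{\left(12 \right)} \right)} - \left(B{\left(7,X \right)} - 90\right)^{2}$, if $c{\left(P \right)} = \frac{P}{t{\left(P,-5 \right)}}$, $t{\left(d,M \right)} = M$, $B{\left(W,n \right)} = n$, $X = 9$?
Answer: $- \frac{32809}{5} \approx -6561.8$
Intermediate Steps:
$c{\left(P \right)} = - \frac{P}{5}$ ($c{\left(P \right)} = \frac{P}{-5} = P \left(- \frac{1}{5}\right) = - \frac{P}{5}$)
$c{\left(j{\left(12 \right)} \right)} - \left(B{\left(7,X \right)} - 90\right)^{2} = \left(- \frac{1}{5}\right) 4 - \left(9 - 90\right)^{2} = - \frac{4}{5} - \left(-81\right)^{2} = - \frac{4}{5} - 6561 = - \frac{32809}{5}$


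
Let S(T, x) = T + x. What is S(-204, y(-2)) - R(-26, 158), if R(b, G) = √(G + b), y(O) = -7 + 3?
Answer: -208 - 2*√33 ≈ -219.49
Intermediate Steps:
y(O) = -4
S(-204, y(-2)) - R(-26, 158) = (-204 - 4) - √(158 - 26) = -208 - √132 = -208 - 2*√33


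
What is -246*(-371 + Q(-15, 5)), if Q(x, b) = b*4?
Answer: 86346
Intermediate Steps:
Q(x, b) = 4*b
-246*(-371 + Q(-15, 5)) = -246*(-371 + 4*5) = -246*(-371 + 20) = -246*(-351) = 86346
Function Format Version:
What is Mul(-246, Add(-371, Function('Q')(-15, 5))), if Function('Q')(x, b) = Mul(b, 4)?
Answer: 86346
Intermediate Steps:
Function('Q')(x, b) = Mul(4, b)
Mul(-246, Add(-371, Function('Q')(-15, 5))) = Mul(-246, Add(-371, Mul(4, 5))) = Mul(-246, Add(-371, 20)) = Mul(-246, -351) = 86346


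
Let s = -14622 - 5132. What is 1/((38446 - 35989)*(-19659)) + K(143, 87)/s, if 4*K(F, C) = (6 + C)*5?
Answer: -3208654973/545234815944 ≈ -0.0058849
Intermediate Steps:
s = -19754
K(F, C) = 15/2 + 5*C/4 (K(F, C) = ((6 + C)*5)/4 = (30 + 5*C)/4 = 15/2 + 5*C/4)
1/((38446 - 35989)*(-19659)) + K(143, 87)/s = 1/((38446 - 35989)*(-19659)) + (15/2 + (5/4)*87)/(-19754) = -1/19659/2457 + (15/2 + 435/4)*(-1/19754) = (1/2457)*(-1/19659) + (465/4)*(-1/19754) = -1/48302163 - 465/79016 = -3208654973/545234815944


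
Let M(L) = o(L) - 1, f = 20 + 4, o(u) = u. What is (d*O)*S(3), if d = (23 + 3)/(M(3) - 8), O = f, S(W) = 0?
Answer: 0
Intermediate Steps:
f = 24
M(L) = -1 + L (M(L) = L - 1 = -1 + L)
O = 24
d = -13/3 (d = (23 + 3)/((-1 + 3) - 8) = 26/(2 - 8) = 26/(-6) = 26*(-⅙) = -13/3 ≈ -4.3333)
(d*O)*S(3) = -13/3*24*0 = -104*0 = 0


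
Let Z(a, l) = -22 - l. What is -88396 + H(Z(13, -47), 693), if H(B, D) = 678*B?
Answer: -71446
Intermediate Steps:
-88396 + H(Z(13, -47), 693) = -88396 + 678*(-22 - 1*(-47)) = -88396 + 678*(-22 + 47) = -88396 + 678*25 = -88396 + 16950 = -71446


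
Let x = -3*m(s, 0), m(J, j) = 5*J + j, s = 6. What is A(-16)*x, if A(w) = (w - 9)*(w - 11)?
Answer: -60750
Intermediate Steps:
A(w) = (-11 + w)*(-9 + w) (A(w) = (-9 + w)*(-11 + w) = (-11 + w)*(-9 + w))
m(J, j) = j + 5*J
x = -90 (x = -3*(0 + 5*6) = -3*(0 + 30) = -3*30 = -90)
A(-16)*x = (99 + (-16)² - 20*(-16))*(-90) = (99 + 256 + 320)*(-90) = 675*(-90) = -60750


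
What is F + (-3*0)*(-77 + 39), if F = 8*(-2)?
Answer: -16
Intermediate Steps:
F = -16
F + (-3*0)*(-77 + 39) = -16 + (-3*0)*(-77 + 39) = -16 + 0*(-38) = -16 + 0 = -16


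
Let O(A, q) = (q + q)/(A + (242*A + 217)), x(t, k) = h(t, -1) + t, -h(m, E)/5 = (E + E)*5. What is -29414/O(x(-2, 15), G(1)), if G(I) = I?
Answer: -174733867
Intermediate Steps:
h(m, E) = -50*E (h(m, E) = -5*(E + E)*5 = -5*2*E*5 = -50*E)
x(t, k) = 50 + t (x(t, k) = -50*(-1) + t = 50 + t)
O(A, q) = 2*q/(217 + 243*A) (O(A, q) = (2*q)/(A + (217 + 242*A)) = (2*q)/(217 + 243*A) = 2*q/(217 + 243*A))
-29414/O(x(-2, 15), G(1)) = -(3191419 + 3573801*(50 - 2)) = -29414/(2*1/(217 + 243*48)) = -29414/(2*1/(217 + 11664)) = -29414/(2*1/11881) = -29414/(2*1*(1/11881)) = -29414/2/11881 = -29414*11881/2 = -174733867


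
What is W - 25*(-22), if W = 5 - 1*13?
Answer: 542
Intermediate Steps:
W = -8 (W = 5 - 13 = -8)
W - 25*(-22) = -8 - 25*(-22) = -8 + 550 = 542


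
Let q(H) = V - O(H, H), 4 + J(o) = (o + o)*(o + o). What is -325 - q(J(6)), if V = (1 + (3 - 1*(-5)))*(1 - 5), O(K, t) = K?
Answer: -149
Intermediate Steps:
V = -36 (V = (1 + (3 + 5))*(-4) = (1 + 8)*(-4) = 9*(-4) = -36)
J(o) = -4 + 4*o**2 (J(o) = -4 + (o + o)*(o + o) = -4 + (2*o)*(2*o) = -4 + 4*o**2)
q(H) = -36 - H
-325 - q(J(6)) = -325 - (-36 - (-4 + 4*6**2)) = -325 - (-36 - (-4 + 4*36)) = -325 - (-36 - (-4 + 144)) = -325 - (-36 - 1*140) = -325 - (-36 - 140) = -325 - 1*(-176) = -325 + 176 = -149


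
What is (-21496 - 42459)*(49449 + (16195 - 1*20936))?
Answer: -2859300140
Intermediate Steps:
(-21496 - 42459)*(49449 + (16195 - 1*20936)) = -63955*(49449 + (16195 - 20936)) = -63955*(49449 - 4741) = -63955*44708 = -2859300140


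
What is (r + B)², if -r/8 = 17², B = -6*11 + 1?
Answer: 5650129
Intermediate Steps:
B = -65 (B = -66 + 1 = -65)
r = -2312 (r = -8*17² = -8*289 = -2312)
(r + B)² = (-2312 - 65)² = (-2377)² = 5650129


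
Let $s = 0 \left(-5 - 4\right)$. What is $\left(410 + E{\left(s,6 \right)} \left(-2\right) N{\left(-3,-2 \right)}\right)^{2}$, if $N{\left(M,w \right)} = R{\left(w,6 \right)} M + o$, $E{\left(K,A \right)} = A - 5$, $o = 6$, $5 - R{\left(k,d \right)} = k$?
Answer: $193600$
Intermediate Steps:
$R{\left(k,d \right)} = 5 - k$
$s = 0$ ($s = 0 \left(-9\right) = 0$)
$E{\left(K,A \right)} = -5 + A$
$N{\left(M,w \right)} = 6 + M \left(5 - w\right)$ ($N{\left(M,w \right)} = \left(5 - w\right) M + 6 = M \left(5 - w\right) + 6 = 6 + M \left(5 - w\right)$)
$\left(410 + E{\left(s,6 \right)} \left(-2\right) N{\left(-3,-2 \right)}\right)^{2} = \left(410 + \left(-5 + 6\right) \left(-2\right) \left(6 - - 3 \left(-5 - 2\right)\right)\right)^{2} = \left(410 + 1 \left(-2\right) \left(6 - \left(-3\right) \left(-7\right)\right)\right)^{2} = \left(410 - 2 \left(6 - 21\right)\right)^{2} = \left(410 - -30\right)^{2} = \left(410 + 30\right)^{2} = 440^{2} = 193600$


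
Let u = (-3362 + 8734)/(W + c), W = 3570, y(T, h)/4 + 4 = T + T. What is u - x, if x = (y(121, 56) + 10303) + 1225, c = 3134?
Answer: -20915137/1676 ≈ -12479.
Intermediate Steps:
y(T, h) = -16 + 8*T (y(T, h) = -16 + 4*(T + T) = -16 + 4*(2*T) = -16 + 8*T)
x = 12480 (x = ((-16 + 8*121) + 10303) + 1225 = ((-16 + 968) + 10303) + 1225 = (952 + 10303) + 1225 = 11255 + 1225 = 12480)
u = 1343/1676 (u = (-3362 + 8734)/(3570 + 3134) = 5372/6704 = 5372*(1/6704) = 1343/1676 ≈ 0.80131)
u - x = 1343/1676 - 1*12480 = 1343/1676 - 12480 = -20915137/1676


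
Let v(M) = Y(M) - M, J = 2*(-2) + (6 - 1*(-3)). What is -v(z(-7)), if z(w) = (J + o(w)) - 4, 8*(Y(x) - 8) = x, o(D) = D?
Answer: -53/4 ≈ -13.250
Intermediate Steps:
Y(x) = 8 + x/8
J = 5 (J = -4 + (6 + 3) = -4 + 9 = 5)
z(w) = 1 + w (z(w) = (5 + w) - 4 = 1 + w)
v(M) = 8 - 7*M/8 (v(M) = (8 + M/8) - M = 8 - 7*M/8)
-v(z(-7)) = -(8 - 7*(1 - 7)/8) = -(8 - 7/8*(-6)) = -(8 + 21/4) = -1*53/4 = -53/4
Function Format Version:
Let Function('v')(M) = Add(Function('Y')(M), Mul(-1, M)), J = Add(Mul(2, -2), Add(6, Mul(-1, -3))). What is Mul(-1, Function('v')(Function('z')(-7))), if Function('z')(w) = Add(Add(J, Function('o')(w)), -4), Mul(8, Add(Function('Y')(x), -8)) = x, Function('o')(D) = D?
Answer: Rational(-53, 4) ≈ -13.250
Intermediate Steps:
Function('Y')(x) = Add(8, Mul(Rational(1, 8), x))
J = 5 (J = Add(-4, Add(6, 3)) = Add(-4, 9) = 5)
Function('z')(w) = Add(1, w) (Function('z')(w) = Add(Add(5, w), -4) = Add(1, w))
Function('v')(M) = Add(8, Mul(Rational(-7, 8), M)) (Function('v')(M) = Add(Add(8, Mul(Rational(1, 8), M)), Mul(-1, M)) = Add(8, Mul(Rational(-7, 8), M)))
Mul(-1, Function('v')(Function('z')(-7))) = Mul(-1, Add(8, Mul(Rational(-7, 8), Add(1, -7)))) = Mul(-1, Add(8, Mul(Rational(-7, 8), -6))) = Mul(-1, Add(8, Rational(21, 4))) = Mul(-1, Rational(53, 4)) = Rational(-53, 4)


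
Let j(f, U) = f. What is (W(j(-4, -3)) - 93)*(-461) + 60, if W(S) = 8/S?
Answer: 43855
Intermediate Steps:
(W(j(-4, -3)) - 93)*(-461) + 60 = (8/(-4) - 93)*(-461) + 60 = (8*(-1/4) - 93)*(-461) + 60 = (-2 - 93)*(-461) + 60 = -95*(-461) + 60 = 43795 + 60 = 43855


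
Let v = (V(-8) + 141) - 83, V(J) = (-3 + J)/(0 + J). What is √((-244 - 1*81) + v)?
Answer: 5*I*√170/4 ≈ 16.298*I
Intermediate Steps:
V(J) = (-3 + J)/J
v = 475/8 (v = ((-3 - 8)/(-8) + 141) - 83 = (-⅛*(-11) + 141) - 83 = (11/8 + 141) - 83 = 1139/8 - 83 = 475/8 ≈ 59.375)
√((-244 - 1*81) + v) = √((-244 - 1*81) + 475/8) = √((-244 - 81) + 475/8) = √(-325 + 475/8) = √(-2125/8) = 5*I*√170/4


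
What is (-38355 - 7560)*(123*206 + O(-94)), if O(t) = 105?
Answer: -1168215345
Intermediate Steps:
(-38355 - 7560)*(123*206 + O(-94)) = (-38355 - 7560)*(123*206 + 105) = -45915*(25338 + 105) = -45915*25443 = -1168215345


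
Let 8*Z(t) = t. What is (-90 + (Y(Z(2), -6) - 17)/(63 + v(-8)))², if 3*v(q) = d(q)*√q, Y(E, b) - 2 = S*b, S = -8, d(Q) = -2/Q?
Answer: 162*(-3530591*I + 18790*√2)/(-71441*I + 378*√2) ≈ 8006.0 + 0.35069*I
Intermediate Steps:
Z(t) = t/8
Y(E, b) = 2 - 8*b
v(q) = -2/(3*√q) (v(q) = ((-2/q)*√q)/3 = (-2/√q)/3 = -2/(3*√q))
(-90 + (Y(Z(2), -6) - 17)/(63 + v(-8)))² = (-90 + ((2 - 8*(-6)) - 17)/(63 - (-1)*I*√2/6))² = (-90 + ((2 + 48) - 17)/(63 - (-1)*I*√2/6))² = (-90 + (50 - 17)/(63 + I*√2/6))² = (-90 + 33/(63 + I*√2/6))²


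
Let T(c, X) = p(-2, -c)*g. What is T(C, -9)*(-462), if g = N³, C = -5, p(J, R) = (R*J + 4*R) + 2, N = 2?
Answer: -44352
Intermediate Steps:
p(J, R) = 2 + 4*R + J*R (p(J, R) = (J*R + 4*R) + 2 = (4*R + J*R) + 2 = 2 + 4*R + J*R)
g = 8 (g = 2³ = 8)
T(c, X) = 16 - 16*c (T(c, X) = (2 + 4*(-c) - (-2)*c)*8 = (2 - 4*c + 2*c)*8 = (2 - 2*c)*8 = 16 - 16*c)
T(C, -9)*(-462) = (16 - 16*(-5))*(-462) = (16 + 80)*(-462) = 96*(-462) = -44352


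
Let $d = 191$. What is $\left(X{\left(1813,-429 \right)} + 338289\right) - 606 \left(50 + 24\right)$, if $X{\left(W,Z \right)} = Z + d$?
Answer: $293207$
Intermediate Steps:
$X{\left(W,Z \right)} = 191 + Z$ ($X{\left(W,Z \right)} = Z + 191 = 191 + Z$)
$\left(X{\left(1813,-429 \right)} + 338289\right) - 606 \left(50 + 24\right) = \left(\left(191 - 429\right) + 338289\right) - 606 \left(50 + 24\right) = \left(-238 + 338289\right) - 44844 = 338051 - 44844 = 293207$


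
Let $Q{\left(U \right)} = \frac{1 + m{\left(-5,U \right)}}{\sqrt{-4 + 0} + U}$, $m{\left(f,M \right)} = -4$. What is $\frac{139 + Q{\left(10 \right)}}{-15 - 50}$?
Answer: $- \frac{7213}{3380} - \frac{3 i}{3380} \approx -2.134 - 0.00088757 i$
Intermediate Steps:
$Q{\left(U \right)} = - \frac{3}{U + 2 i}$ ($Q{\left(U \right)} = \frac{1 - 4}{\sqrt{-4 + 0} + U} = - \frac{3}{\sqrt{-4} + U} = - \frac{3}{2 i + U} = - \frac{3}{U + 2 i}$)
$\frac{139 + Q{\left(10 \right)}}{-15 - 50} = \frac{139 - \frac{3}{10 + 2 i}}{-15 - 50} = \frac{139 - 3 \frac{10 - 2 i}{104}}{-65} = \left(139 - \frac{3 \left(10 - 2 i\right)}{104}\right) \left(- \frac{1}{65}\right) = - \frac{139}{65} + \frac{3 \left(10 - 2 i\right)}{6760}$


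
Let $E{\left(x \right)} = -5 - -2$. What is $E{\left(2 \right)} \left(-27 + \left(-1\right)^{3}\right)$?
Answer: $84$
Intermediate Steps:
$E{\left(x \right)} = -3$ ($E{\left(x \right)} = -5 + 2 = -3$)
$E{\left(2 \right)} \left(-27 + \left(-1\right)^{3}\right) = - 3 \left(-27 + \left(-1\right)^{3}\right) = - 3 \left(-27 - 1\right) = \left(-3\right) \left(-28\right) = 84$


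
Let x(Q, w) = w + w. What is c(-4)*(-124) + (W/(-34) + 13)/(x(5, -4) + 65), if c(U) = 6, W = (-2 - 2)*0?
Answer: -42395/57 ≈ -743.77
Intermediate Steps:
x(Q, w) = 2*w
W = 0 (W = -4*0 = 0)
c(-4)*(-124) + (W/(-34) + 13)/(x(5, -4) + 65) = 6*(-124) + (0/(-34) + 13)/(2*(-4) + 65) = -744 + (0*(-1/34) + 13)/(-8 + 65) = -744 + (0 + 13)/57 = -744 + 13*(1/57) = -744 + 13/57 = -42395/57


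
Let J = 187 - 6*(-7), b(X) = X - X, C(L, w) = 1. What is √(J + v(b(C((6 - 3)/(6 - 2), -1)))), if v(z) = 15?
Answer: 2*√61 ≈ 15.620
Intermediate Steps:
b(X) = 0
J = 229 (J = 187 - 1*(-42) = 187 + 42 = 229)
√(J + v(b(C((6 - 3)/(6 - 2), -1)))) = √(229 + 15) = √244 = 2*√61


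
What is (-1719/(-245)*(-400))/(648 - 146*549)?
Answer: 7640/216433 ≈ 0.035300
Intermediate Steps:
(-1719/(-245)*(-400))/(648 - 146*549) = (-1719*(-1/245)*(-400))/(648 - 80154) = ((1719/245)*(-400))/(-79506) = -137520/49*(-1/79506) = 7640/216433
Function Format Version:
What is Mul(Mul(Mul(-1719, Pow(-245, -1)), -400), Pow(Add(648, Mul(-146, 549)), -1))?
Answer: Rational(7640, 216433) ≈ 0.035300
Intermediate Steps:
Mul(Mul(Mul(-1719, Pow(-245, -1)), -400), Pow(Add(648, Mul(-146, 549)), -1)) = Mul(Mul(Mul(-1719, Rational(-1, 245)), -400), Pow(Add(648, -80154), -1)) = Mul(Mul(Rational(1719, 245), -400), Pow(-79506, -1)) = Mul(Rational(-137520, 49), Rational(-1, 79506)) = Rational(7640, 216433)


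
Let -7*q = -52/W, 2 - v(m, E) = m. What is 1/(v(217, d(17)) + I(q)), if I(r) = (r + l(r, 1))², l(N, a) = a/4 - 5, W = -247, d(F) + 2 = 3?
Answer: -283024/54383311 ≈ -0.0052042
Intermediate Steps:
d(F) = 1 (d(F) = -2 + 3 = 1)
v(m, E) = 2 - m
q = -4/133 (q = -(-52)/(7*(-247)) = -(-52)*(-1)/(7*247) = -⅐*4/19 = -4/133 ≈ -0.030075)
l(N, a) = -5 + a/4 (l(N, a) = a/4 - 5 = -5 + a/4)
I(r) = (-19/4 + r)² (I(r) = (r + (-5 + (¼)*1))² = (r + (-5 + ¼))² = (r - 19/4)² = (-19/4 + r)²)
1/(v(217, d(17)) + I(q)) = 1/((2 - 1*217) + (-19 + 4*(-4/133))²/16) = 1/((2 - 217) + (-19 - 16/133)²/16) = 1/(-215 + (-2543/133)²/16) = 1/(-215 + (1/16)*(6466849/17689)) = 1/(-215 + 6466849/283024) = 1/(-54383311/283024) = -283024/54383311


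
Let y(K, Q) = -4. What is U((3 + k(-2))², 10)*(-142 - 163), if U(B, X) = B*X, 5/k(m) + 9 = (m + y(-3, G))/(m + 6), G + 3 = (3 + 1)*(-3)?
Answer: -8567450/441 ≈ -19427.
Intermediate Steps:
G = -15 (G = -3 + (3 + 1)*(-3) = -3 + 4*(-3) = -3 - 12 = -15)
k(m) = 5/(-9 + (-4 + m)/(6 + m)) (k(m) = 5/(-9 + (m - 4)/(m + 6)) = 5/(-9 + (-4 + m)/(6 + m)))
U((3 + k(-2))², 10)*(-142 - 163) = ((3 + 5*(-6 - 1*(-2))/(2*(29 + 4*(-2))))²*10)*(-142 - 163) = ((3 + 5*(-6 + 2)/(2*(29 - 8)))²*10)*(-305) = ((3 + (5/2)*(-4)/21)²*10)*(-305) = ((3 + (5/2)*(1/21)*(-4))²*10)*(-305) = ((3 - 10/21)²*10)*(-305) = ((53/21)²*10)*(-305) = ((2809/441)*10)*(-305) = (28090/441)*(-305) = -8567450/441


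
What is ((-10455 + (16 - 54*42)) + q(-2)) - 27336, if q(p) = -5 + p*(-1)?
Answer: -40046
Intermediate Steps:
q(p) = -5 - p
((-10455 + (16 - 54*42)) + q(-2)) - 27336 = ((-10455 + (16 - 54*42)) + (-5 - 1*(-2))) - 27336 = ((-10455 + (16 - 2268)) + (-5 + 2)) - 27336 = ((-10455 - 2252) - 3) - 27336 = (-12707 - 3) - 27336 = -12710 - 27336 = -40046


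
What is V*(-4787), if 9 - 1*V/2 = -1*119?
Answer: -1225472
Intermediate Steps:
V = 256 (V = 18 - (-2)*119 = 18 - 2*(-119) = 18 + 238 = 256)
V*(-4787) = 256*(-4787) = -1225472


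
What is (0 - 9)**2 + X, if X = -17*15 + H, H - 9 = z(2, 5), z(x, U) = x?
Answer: -163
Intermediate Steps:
H = 11 (H = 9 + 2 = 11)
X = -244 (X = -17*15 + 11 = -255 + 11 = -244)
(0 - 9)**2 + X = (0 - 9)**2 - 244 = (-9)**2 - 244 = 81 - 244 = -163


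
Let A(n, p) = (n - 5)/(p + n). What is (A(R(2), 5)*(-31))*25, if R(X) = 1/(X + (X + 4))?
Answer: 30225/41 ≈ 737.20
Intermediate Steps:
R(X) = 1/(4 + 2*X) (R(X) = 1/(X + (4 + X)) = 1/(4 + 2*X))
A(n, p) = (-5 + n)/(n + p)
(A(R(2), 5)*(-31))*25 = (((-5 + 1/(2*(2 + 2)))/(1/(2*(2 + 2)) + 5))*(-31))*25 = (((-5 + (½)/4)/((½)/4 + 5))*(-31))*25 = (((-5 + (½)*(¼))/((½)*(¼) + 5))*(-31))*25 = (((-5 + ⅛)/(⅛ + 5))*(-31))*25 = ((-39/8/(41/8))*(-31))*25 = (((8/41)*(-39/8))*(-31))*25 = -39/41*(-31)*25 = (1209/41)*25 = 30225/41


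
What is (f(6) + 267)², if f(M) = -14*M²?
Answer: 56169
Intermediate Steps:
(f(6) + 267)² = (-14*6² + 267)² = (-14*36 + 267)² = (-504 + 267)² = (-237)² = 56169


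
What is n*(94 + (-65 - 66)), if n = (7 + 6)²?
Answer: -6253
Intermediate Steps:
n = 169 (n = 13² = 169)
n*(94 + (-65 - 66)) = 169*(94 + (-65 - 66)) = 169*(94 - 131) = 169*(-37) = -6253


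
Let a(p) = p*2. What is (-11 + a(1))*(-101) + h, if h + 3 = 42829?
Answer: 43735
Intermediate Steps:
a(p) = 2*p
h = 42826 (h = -3 + 42829 = 42826)
(-11 + a(1))*(-101) + h = (-11 + 2*1)*(-101) + 42826 = (-11 + 2)*(-101) + 42826 = -9*(-101) + 42826 = 909 + 42826 = 43735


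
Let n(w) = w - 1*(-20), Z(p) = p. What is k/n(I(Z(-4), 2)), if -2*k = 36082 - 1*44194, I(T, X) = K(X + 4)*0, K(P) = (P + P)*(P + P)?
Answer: 1014/5 ≈ 202.80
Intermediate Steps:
K(P) = 4*P² (K(P) = (2*P)*(2*P) = 4*P²)
I(T, X) = 0 (I(T, X) = (4*(X + 4)²)*0 = (4*(4 + X)²)*0 = 0)
n(w) = 20 + w (n(w) = w + 20 = 20 + w)
k = 4056 (k = -(36082 - 1*44194)/2 = -(36082 - 44194)/2 = -½*(-8112) = 4056)
k/n(I(Z(-4), 2)) = 4056/(20 + 0) = 4056/20 = 4056*(1/20) = 1014/5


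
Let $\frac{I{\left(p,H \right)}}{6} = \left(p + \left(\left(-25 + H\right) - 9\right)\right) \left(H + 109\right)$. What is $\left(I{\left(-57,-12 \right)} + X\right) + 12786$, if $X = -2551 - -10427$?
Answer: $-39284$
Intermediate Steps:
$X = 7876$ ($X = -2551 + 10427 = 7876$)
$I{\left(p,H \right)} = 6 \left(109 + H\right) \left(-34 + H + p\right)$ ($I{\left(p,H \right)} = 6 \left(p + \left(\left(-25 + H\right) - 9\right)\right) \left(H + 109\right) = 6 \left(p + \left(-34 + H\right)\right) \left(109 + H\right) = 6 \left(-34 + H + p\right) \left(109 + H\right) = 6 \left(109 + H\right) \left(-34 + H + p\right)$)
$\left(I{\left(-57,-12 \right)} + X\right) + 12786 = \left(\left(-22236 + 6 \left(-12\right)^{2} + 450 \left(-12\right) + 654 \left(-57\right) + 6 \left(-12\right) \left(-57\right)\right) + 7876\right) + 12786 = \left(\left(-22236 + 6 \cdot 144 - 5400 - 37278 + 4104\right) + 7876\right) + 12786 = \left(\left(-22236 + 864 - 5400 - 37278 + 4104\right) + 7876\right) + 12786 = \left(-59946 + 7876\right) + 12786 = -52070 + 12786 = -39284$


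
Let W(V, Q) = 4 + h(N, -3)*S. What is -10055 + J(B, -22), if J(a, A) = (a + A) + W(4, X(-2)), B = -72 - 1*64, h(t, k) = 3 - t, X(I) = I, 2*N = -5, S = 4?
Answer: -10187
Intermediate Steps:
N = -5/2 (N = (1/2)*(-5) = -5/2 ≈ -2.5000)
B = -136 (B = -72 - 64 = -136)
W(V, Q) = 26 (W(V, Q) = 4 + (3 - 1*(-5/2))*4 = 4 + (3 + 5/2)*4 = 4 + (11/2)*4 = 4 + 22 = 26)
J(a, A) = 26 + A + a (J(a, A) = (a + A) + 26 = (A + a) + 26 = 26 + A + a)
-10055 + J(B, -22) = -10055 + (26 - 22 - 136) = -10055 - 132 = -10187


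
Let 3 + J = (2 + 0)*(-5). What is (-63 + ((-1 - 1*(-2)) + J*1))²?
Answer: 5625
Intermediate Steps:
J = -13 (J = -3 + (2 + 0)*(-5) = -3 + 2*(-5) = -3 - 10 = -13)
(-63 + ((-1 - 1*(-2)) + J*1))² = (-63 + ((-1 - 1*(-2)) - 13*1))² = (-63 + ((-1 + 2) - 13))² = (-63 + (1 - 13))² = (-63 - 12)² = (-75)² = 5625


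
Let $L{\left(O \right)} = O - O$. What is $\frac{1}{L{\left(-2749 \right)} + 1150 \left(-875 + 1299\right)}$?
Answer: $\frac{1}{487600} \approx 2.0509 \cdot 10^{-6}$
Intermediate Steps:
$L{\left(O \right)} = 0$
$\frac{1}{L{\left(-2749 \right)} + 1150 \left(-875 + 1299\right)} = \frac{1}{0 + 1150 \left(-875 + 1299\right)} = \frac{1}{0 + 1150 \cdot 424} = \frac{1}{0 + 487600} = \frac{1}{487600}$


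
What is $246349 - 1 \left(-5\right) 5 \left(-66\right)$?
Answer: $244699$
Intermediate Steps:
$246349 - 1 \left(-5\right) 5 \left(-66\right) = 246349 - \left(-5\right) 5 \left(-66\right) = 246349 - \left(-25\right) \left(-66\right) = 246349 - 1650 = 244699$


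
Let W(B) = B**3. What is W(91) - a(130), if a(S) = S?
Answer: 753441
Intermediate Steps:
W(91) - a(130) = 91**3 - 1*130 = 753571 - 130 = 753441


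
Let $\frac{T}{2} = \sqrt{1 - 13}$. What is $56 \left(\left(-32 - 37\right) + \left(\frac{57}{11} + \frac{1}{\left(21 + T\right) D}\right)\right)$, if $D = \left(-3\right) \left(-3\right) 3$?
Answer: $\frac{56 \left(- 75816 \sqrt{3} + 398023 i\right)}{297 \left(- 21 i + 4 \sqrt{3}\right)} \approx -3573.7 - 0.029386 i$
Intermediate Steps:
$D = 27$ ($D = 9 \cdot 3 = 27$)
$T = 4 i \sqrt{3}$ ($T = 2 \sqrt{1 - 13} = 2 \sqrt{-12} = 2 \cdot 2 i \sqrt{3} = 4 i \sqrt{3} \approx 6.9282 i$)
$56 \left(\left(-32 - 37\right) + \left(\frac{57}{11} + \frac{1}{\left(21 + T\right) D}\right)\right) = 56 \left(\left(-32 - 37\right) + \left(\frac{57}{11} + \frac{1}{\left(21 + 4 i \sqrt{3}\right) 27}\right)\right) = 56 \left(-69 + \left(57 \cdot \frac{1}{11} + \frac{1}{21 + 4 i \sqrt{3}} \cdot \frac{1}{27}\right)\right) = 56 \left(-69 + \left(\frac{57}{11} + \frac{1}{27 \left(21 + 4 i \sqrt{3}\right)}\right)\right) = 56 \left(- \frac{702}{11} + \frac{1}{27 \left(21 + 4 i \sqrt{3}\right)}\right) = - \frac{39312}{11} + \frac{56}{27 \left(21 + 4 i \sqrt{3}\right)}$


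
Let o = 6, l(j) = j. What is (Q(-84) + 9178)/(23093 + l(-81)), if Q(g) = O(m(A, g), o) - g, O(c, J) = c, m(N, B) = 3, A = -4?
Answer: 9265/23012 ≈ 0.40262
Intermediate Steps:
Q(g) = 3 - g
(Q(-84) + 9178)/(23093 + l(-81)) = ((3 - 1*(-84)) + 9178)/(23093 - 81) = ((3 + 84) + 9178)/23012 = (87 + 9178)*(1/23012) = 9265*(1/23012) = 9265/23012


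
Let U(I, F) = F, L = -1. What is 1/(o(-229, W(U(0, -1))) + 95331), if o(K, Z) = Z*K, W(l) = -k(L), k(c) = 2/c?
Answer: 1/94873 ≈ 1.0540e-5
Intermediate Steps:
W(l) = 2 (W(l) = -2/(-1) = -2*(-1) = -1*(-2) = 2)
o(K, Z) = K*Z
1/(o(-229, W(U(0, -1))) + 95331) = 1/(-229*2 + 95331) = 1/(-458 + 95331) = 1/94873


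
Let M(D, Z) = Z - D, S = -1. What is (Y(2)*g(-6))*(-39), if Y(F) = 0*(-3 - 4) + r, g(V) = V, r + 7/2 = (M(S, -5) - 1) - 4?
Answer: -2925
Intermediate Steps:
r = -25/2 (r = -7/2 + (((-5 - 1*(-1)) - 1) - 4) = -7/2 + (((-5 + 1) - 1) - 4) = -7/2 + ((-4 - 1) - 4) = -7/2 + (-5 - 4) = -7/2 - 9 = -25/2 ≈ -12.500)
Y(F) = -25/2 (Y(F) = 0*(-3 - 4) - 25/2 = 0*(-7) - 25/2 = 0 - 25/2 = -25/2)
(Y(2)*g(-6))*(-39) = -25/2*(-6)*(-39) = 75*(-39) = -2925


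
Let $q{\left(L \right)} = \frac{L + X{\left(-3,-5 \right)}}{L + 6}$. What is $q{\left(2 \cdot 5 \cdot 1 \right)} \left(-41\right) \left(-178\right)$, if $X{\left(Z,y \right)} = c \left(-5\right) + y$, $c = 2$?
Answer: $- \frac{18245}{8} \approx -2280.6$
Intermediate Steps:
$X{\left(Z,y \right)} = -10 + y$ ($X{\left(Z,y \right)} = 2 \left(-5\right) + y = -10 + y$)
$q{\left(L \right)} = \frac{-15 + L}{6 + L}$ ($q{\left(L \right)} = \frac{L - 15}{L + 6} = \frac{L - 15}{6 + L} = \frac{-15 + L}{6 + L}$)
$q{\left(2 \cdot 5 \cdot 1 \right)} \left(-41\right) \left(-178\right) = \frac{-15 + 2 \cdot 5 \cdot 1}{6 + 2 \cdot 5 \cdot 1} \left(-41\right) \left(-178\right) = \frac{-15 + 10 \cdot 1}{6 + 10 \cdot 1} \left(-41\right) \left(-178\right) = \frac{-15 + 10}{6 + 10} \left(-41\right) \left(-178\right) = \frac{1}{16} \left(-5\right) \left(-41\right) \left(-178\right) = \left(- \frac{5}{16}\right) \left(-41\right) \left(-178\right) = \frac{205}{16} \left(-178\right) = - \frac{18245}{8}$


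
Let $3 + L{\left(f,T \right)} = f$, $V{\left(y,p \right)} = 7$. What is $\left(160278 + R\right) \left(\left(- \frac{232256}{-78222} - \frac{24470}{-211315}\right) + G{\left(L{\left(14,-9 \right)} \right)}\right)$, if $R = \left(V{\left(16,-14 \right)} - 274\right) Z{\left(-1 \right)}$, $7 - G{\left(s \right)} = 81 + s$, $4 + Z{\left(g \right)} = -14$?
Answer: $- \frac{7450861058431196}{550982731} \approx -1.3523 \cdot 10^{7}$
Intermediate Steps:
$Z{\left(g \right)} = -18$ ($Z{\left(g \right)} = -4 - 14 = -18$)
$L{\left(f,T \right)} = -3 + f$
$G{\left(s \right)} = -74 - s$ ($G{\left(s \right)} = 7 - \left(81 + s\right) = -74 - s$)
$R = 4806$ ($R = \left(7 - 274\right) \left(-18\right) = \left(-267\right) \left(-18\right) = 4806$)
$\left(160278 + R\right) \left(\left(- \frac{232256}{-78222} - \frac{24470}{-211315}\right) + G{\left(L{\left(14,-9 \right)} \right)}\right) = \left(160278 + 4806\right) \left(\left(- \frac{232256}{-78222} - \frac{24470}{-211315}\right) - 85\right) = 165084 \left(\left(\left(-232256\right) \left(- \frac{1}{78222}\right) - - \frac{4894}{42263}\right) - 85\right) = 165084 \left(\left(\frac{116128}{39111} + \frac{4894}{42263}\right) - 85\right) = 165084 \left(\frac{5099326898}{1652948193} - 85\right) = 165084 \left(- \frac{135401269507}{1652948193}\right) = - \frac{7450861058431196}{550982731}$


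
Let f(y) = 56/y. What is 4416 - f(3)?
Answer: 13192/3 ≈ 4397.3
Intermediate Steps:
4416 - f(3) = 4416 - 56/3 = 13192/3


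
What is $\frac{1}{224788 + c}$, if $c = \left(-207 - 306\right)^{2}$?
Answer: $\frac{1}{487957} \approx 2.0494 \cdot 10^{-6}$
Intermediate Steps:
$c = 263169$ ($c = \left(-513\right)^{2} = 263169$)
$\frac{1}{224788 + c} = \frac{1}{224788 + 263169} = \frac{1}{487957}$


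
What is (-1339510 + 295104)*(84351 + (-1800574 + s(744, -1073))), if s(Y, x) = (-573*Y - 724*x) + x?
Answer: 1427448166936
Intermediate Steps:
s(Y, x) = -723*x - 573*Y (s(Y, x) = (-724*x - 573*Y) + x = -723*x - 573*Y)
(-1339510 + 295104)*(84351 + (-1800574 + s(744, -1073))) = (-1339510 + 295104)*(84351 + (-1800574 + (-723*(-1073) - 573*744))) = -1044406*(84351 + (-1800574 + (775779 - 426312))) = -1044406*(84351 + (-1800574 + 349467)) = -1044406*(84351 - 1451107) = -1044406*(-1366756) = 1427448166936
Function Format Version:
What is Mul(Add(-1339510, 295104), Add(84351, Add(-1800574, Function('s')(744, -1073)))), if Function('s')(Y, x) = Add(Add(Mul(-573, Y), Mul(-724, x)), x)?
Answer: 1427448166936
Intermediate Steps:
Function('s')(Y, x) = Add(Mul(-723, x), Mul(-573, Y)) (Function('s')(Y, x) = Add(Add(Mul(-724, x), Mul(-573, Y)), x) = Add(Mul(-723, x), Mul(-573, Y)))
Mul(Add(-1339510, 295104), Add(84351, Add(-1800574, Function('s')(744, -1073)))) = Mul(Add(-1339510, 295104), Add(84351, Add(-1800574, Add(Mul(-723, -1073), Mul(-573, 744))))) = Mul(-1044406, Add(84351, Add(-1800574, Add(775779, -426312)))) = Mul(-1044406, Add(84351, Add(-1800574, 349467))) = Mul(-1044406, Add(84351, -1451107)) = Mul(-1044406, -1366756) = 1427448166936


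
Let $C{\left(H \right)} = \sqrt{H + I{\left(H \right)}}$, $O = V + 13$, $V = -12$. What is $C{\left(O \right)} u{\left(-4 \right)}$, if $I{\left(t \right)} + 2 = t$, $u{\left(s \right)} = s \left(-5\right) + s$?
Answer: $0$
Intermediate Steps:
$u{\left(s \right)} = - 4 s$ ($u{\left(s \right)} = - 5 s + s = - 4 s$)
$I{\left(t \right)} = -2 + t$
$O = 1$ ($O = -12 + 13 = 1$)
$C{\left(H \right)} = \sqrt{-2 + 2 H}$ ($C{\left(H \right)} = \sqrt{H + \left(-2 + H\right)} = \sqrt{-2 + 2 H}$)
$C{\left(O \right)} u{\left(-4 \right)} = \sqrt{-2 + 2 \cdot 1} \left(\left(-4\right) \left(-4\right)\right) = \sqrt{-2 + 2} \cdot 16 = \sqrt{0} \cdot 16 = 0 \cdot 16 = 0$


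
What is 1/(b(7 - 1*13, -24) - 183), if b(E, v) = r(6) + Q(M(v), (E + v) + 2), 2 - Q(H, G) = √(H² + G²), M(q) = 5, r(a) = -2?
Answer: -183/32680 + √809/32680 ≈ -0.0047294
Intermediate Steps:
Q(H, G) = 2 - √(G² + H²) (Q(H, G) = 2 - √(H² + G²) = 2 - √(G² + H²))
b(E, v) = -√(25 + (2 + E + v)²) (b(E, v) = -2 + (2 - √(((E + v) + 2)² + 5²)) = -2 + (2 - √((2 + E + v)² + 25)) = -2 + (2 - √(25 + (2 + E + v)²)) = -√(25 + (2 + E + v)²))
1/(b(7 - 1*13, -24) - 183) = 1/(-√(25 + (2 + (7 - 1*13) - 24)²) - 183) = 1/(-√(25 + (2 + (7 - 13) - 24)²) - 183) = 1/(-√(25 + (2 - 6 - 24)²) - 183) = 1/(-√(25 + (-28)²) - 183) = 1/(-√(25 + 784) - 183) = 1/(-√809 - 183) = 1/(-183 - √809)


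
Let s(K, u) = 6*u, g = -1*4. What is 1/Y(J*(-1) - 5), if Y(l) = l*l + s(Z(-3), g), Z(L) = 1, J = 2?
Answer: 1/25 ≈ 0.040000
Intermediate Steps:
g = -4
Y(l) = -24 + l² (Y(l) = l*l + 6*(-4) = l² - 24 = -24 + l²)
1/Y(J*(-1) - 5) = 1/(-24 + (2*(-1) - 5)²) = 1/(-24 + (-2 - 5)²) = 1/(-24 + (-7)²) = 1/(-24 + 49) = 1/25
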